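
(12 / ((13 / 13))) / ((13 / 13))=12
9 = 9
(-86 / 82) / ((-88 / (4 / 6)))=43 / 5412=0.01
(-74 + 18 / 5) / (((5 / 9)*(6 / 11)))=-5808 / 25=-232.32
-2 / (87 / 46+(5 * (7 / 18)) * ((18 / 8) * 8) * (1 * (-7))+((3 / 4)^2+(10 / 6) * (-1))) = 2208 / 269611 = 0.01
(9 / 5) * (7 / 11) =1.15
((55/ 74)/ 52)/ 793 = 55/ 3051464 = 0.00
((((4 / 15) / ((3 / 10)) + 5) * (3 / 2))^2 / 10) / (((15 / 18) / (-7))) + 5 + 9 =-15463 / 300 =-51.54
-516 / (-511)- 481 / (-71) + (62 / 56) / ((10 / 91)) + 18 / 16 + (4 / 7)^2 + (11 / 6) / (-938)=19713481093 / 1020947340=19.31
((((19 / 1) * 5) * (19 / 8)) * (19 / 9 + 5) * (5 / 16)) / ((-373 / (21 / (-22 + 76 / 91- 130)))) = 302575 / 1620312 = 0.19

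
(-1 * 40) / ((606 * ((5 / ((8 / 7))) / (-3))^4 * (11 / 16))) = -7077888 / 333438875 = -0.02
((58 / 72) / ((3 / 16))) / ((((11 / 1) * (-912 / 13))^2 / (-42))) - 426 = -48232245059 / 113221152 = -426.00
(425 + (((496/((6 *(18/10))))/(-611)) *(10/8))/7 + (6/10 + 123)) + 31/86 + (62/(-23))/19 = 11908884906479/21699658890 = 548.81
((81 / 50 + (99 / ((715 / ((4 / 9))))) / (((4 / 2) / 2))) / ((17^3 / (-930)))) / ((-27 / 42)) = 474362 / 958035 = 0.50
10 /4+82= 169 /2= 84.50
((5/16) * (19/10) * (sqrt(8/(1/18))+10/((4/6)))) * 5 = 2565/32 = 80.16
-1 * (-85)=85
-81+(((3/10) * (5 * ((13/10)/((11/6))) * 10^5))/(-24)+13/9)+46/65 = -29026136/6435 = -4510.67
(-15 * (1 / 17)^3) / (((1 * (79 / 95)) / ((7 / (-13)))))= 9975 / 5045651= 0.00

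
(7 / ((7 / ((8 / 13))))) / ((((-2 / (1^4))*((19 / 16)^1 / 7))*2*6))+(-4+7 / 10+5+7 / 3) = 9589 / 2470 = 3.88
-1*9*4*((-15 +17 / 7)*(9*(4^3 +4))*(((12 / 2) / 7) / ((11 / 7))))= 1057536 / 7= 151076.57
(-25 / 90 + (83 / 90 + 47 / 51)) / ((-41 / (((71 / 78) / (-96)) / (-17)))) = -42529 / 1996319520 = -0.00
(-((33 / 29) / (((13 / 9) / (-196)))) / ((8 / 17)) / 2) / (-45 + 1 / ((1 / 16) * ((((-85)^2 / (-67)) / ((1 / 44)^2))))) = -216284139225 / 59325009536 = -3.65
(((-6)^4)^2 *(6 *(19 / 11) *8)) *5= 7659048960 / 11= 696277178.18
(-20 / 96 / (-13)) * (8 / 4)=0.03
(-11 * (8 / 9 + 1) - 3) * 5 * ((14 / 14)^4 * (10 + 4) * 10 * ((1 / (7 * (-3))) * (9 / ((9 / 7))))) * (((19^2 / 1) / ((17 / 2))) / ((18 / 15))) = 270389000 / 1377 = 196360.93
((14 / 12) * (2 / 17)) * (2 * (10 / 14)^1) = 10 / 51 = 0.20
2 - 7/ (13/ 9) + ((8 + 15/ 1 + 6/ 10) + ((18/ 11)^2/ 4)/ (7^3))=55992812/ 2697695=20.76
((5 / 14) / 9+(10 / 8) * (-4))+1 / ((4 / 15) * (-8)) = -5.43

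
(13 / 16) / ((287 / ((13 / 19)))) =169 / 87248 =0.00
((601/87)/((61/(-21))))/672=-601/169824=-0.00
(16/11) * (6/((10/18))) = 864/55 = 15.71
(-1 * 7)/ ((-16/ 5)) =35/ 16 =2.19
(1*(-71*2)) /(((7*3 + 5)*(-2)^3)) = 71 /104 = 0.68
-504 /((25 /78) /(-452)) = 17769024 /25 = 710760.96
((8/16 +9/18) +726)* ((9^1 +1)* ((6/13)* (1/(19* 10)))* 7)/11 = 30534/2717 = 11.24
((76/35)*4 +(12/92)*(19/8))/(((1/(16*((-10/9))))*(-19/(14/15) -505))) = 0.30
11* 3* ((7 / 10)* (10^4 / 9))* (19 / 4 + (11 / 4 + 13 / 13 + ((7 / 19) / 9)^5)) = 95695211961618500 / 438633509553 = 218166.67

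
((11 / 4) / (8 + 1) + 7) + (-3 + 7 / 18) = 169 / 36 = 4.69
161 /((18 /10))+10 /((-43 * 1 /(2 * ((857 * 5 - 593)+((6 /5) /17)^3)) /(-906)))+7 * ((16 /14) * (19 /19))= 1555889.22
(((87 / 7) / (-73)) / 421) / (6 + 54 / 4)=-58 / 2796703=-0.00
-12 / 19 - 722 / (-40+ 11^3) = -29210 / 24529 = -1.19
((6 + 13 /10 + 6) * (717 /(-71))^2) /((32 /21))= 1435850577 /1613120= 890.11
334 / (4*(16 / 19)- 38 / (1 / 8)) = -3173 / 2856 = -1.11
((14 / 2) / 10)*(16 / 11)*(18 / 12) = 84 / 55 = 1.53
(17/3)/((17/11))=11/3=3.67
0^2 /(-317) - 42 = -42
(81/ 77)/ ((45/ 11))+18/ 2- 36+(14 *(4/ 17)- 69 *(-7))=273433/ 595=459.55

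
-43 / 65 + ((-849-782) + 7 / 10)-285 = -49815 / 26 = -1915.96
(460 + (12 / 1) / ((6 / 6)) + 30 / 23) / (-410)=-5443 / 4715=-1.15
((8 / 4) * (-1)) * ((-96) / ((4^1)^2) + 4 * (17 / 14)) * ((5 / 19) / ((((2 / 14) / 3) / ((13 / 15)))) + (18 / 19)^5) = 219980464 / 17332693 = 12.69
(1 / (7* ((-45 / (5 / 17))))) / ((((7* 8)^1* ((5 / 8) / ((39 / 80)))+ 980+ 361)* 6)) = -13 / 118022058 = -0.00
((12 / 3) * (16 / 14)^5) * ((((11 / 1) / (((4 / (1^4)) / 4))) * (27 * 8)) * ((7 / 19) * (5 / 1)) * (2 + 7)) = 14014218240 / 45619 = 307201.35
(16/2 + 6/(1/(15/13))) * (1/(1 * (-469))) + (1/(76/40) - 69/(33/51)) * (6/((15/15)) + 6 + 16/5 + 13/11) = -121829295299/70085015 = -1738.31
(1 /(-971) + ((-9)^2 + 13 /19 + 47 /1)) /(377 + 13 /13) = 1187038 /3486861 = 0.34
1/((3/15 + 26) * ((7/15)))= 75/917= 0.08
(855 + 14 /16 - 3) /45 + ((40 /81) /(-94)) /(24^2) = 51950297 /2741040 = 18.95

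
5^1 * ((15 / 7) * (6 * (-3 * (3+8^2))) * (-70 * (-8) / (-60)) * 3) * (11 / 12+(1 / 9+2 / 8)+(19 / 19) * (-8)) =-2432100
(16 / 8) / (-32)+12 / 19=173 / 304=0.57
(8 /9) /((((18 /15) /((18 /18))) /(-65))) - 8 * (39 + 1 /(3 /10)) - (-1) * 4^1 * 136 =4244 /27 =157.19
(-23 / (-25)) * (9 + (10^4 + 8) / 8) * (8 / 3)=15456 / 5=3091.20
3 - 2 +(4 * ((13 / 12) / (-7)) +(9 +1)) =218 / 21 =10.38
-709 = -709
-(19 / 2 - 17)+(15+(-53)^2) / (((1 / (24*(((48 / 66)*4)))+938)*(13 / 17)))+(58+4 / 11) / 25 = 14186918883 / 1030164850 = 13.77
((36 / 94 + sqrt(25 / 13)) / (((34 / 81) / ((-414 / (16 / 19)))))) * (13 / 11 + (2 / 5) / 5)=-110544831 * sqrt(13) / 194480 - 994903479 / 1757800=-2615.43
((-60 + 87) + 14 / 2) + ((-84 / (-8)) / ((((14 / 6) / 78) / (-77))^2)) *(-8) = -556539950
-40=-40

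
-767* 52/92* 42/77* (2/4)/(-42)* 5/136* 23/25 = 9971/104720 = 0.10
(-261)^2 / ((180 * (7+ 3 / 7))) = 52983 / 1040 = 50.95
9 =9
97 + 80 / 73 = 7161 / 73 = 98.10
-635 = -635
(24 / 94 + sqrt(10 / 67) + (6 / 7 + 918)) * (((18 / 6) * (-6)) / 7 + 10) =52 * sqrt(670) / 469 + 15724176 / 2303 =6830.56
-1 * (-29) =29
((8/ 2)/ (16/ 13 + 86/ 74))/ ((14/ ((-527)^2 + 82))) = 267254182/ 8057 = 33170.43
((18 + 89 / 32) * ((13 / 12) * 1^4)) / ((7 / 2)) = 1235 / 192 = 6.43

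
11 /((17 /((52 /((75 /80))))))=9152 /255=35.89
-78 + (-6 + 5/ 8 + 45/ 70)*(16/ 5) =-652/ 7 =-93.14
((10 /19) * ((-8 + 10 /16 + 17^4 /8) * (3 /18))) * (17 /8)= 3547135 /1824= 1944.70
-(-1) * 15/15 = 1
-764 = -764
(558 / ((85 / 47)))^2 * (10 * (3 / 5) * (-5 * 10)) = -8253636912 / 289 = -28559297.27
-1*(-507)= 507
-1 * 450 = -450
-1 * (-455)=455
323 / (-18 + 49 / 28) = -1292 / 65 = -19.88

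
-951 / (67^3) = -951 / 300763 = -0.00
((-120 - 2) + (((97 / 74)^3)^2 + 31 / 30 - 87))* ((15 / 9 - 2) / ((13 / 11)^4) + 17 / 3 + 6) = -246124177027124682209 / 105522785233126560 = -2332.43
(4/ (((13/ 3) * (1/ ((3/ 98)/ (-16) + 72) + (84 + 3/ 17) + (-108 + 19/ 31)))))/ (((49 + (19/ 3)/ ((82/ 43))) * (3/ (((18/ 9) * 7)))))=-102449720142/ 28864908298915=-0.00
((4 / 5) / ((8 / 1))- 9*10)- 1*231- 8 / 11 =-35379 / 110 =-321.63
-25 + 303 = 278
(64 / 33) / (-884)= -16 / 7293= -0.00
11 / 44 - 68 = -271 / 4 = -67.75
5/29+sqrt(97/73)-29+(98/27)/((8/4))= -21151/783+sqrt(7081)/73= -25.86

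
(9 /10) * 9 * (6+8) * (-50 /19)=-5670 /19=-298.42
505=505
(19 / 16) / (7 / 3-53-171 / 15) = -15 / 784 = -0.02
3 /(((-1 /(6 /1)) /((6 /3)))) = -36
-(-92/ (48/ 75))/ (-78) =-575/ 312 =-1.84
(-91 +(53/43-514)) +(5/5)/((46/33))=-1192833/1978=-603.05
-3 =-3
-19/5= -3.80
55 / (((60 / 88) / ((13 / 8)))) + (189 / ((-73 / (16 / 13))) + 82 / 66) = 16177015 / 125268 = 129.14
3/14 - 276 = -275.79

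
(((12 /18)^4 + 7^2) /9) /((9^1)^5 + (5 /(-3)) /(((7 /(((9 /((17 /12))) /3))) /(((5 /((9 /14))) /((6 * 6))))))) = 67745 /731792907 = 0.00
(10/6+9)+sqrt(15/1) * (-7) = 32/3- 7 * sqrt(15) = -16.44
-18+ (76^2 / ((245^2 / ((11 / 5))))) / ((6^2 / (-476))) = -8025862 / 385875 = -20.80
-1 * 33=-33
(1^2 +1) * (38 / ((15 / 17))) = 1292 / 15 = 86.13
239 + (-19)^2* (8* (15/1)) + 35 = 43594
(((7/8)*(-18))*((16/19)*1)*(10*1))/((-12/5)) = 1050/19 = 55.26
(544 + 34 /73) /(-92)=-19873 /3358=-5.92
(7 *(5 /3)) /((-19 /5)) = -175 /57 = -3.07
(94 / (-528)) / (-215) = 47 / 56760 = 0.00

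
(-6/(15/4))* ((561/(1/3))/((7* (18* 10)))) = -374/175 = -2.14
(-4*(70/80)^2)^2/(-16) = -2401/4096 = -0.59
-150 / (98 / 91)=-975 / 7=-139.29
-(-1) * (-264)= -264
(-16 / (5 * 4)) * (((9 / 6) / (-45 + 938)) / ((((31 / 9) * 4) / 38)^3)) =-789507 / 28003540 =-0.03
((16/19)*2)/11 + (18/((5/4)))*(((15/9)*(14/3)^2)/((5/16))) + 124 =5632612/3135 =1796.69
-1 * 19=-19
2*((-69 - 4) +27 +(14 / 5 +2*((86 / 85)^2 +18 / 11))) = -6021016 / 79475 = -75.76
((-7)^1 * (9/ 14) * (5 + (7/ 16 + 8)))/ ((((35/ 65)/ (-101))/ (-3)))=-7621965/ 224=-34026.63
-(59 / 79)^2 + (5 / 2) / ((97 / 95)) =2289161 / 1210754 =1.89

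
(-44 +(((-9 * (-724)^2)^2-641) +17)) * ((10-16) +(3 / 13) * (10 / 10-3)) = -1869470298896592 / 13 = -143805407607430.15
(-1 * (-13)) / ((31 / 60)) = 780 / 31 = 25.16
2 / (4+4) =1 / 4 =0.25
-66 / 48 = -11 / 8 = -1.38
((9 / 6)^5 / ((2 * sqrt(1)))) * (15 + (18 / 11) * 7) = 70713 / 704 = 100.44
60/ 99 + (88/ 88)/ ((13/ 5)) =425/ 429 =0.99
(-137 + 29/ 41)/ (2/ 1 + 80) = -2794/ 1681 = -1.66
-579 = -579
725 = 725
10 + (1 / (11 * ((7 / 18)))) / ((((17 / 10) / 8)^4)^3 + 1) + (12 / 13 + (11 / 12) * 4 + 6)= 4297235074756403550153352391 / 206364590387822578400972283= 20.82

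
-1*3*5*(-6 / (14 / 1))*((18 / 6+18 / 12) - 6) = -135 / 14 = -9.64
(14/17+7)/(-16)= -133/272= -0.49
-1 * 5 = -5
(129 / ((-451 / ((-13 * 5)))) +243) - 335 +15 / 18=-196387 / 2706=-72.57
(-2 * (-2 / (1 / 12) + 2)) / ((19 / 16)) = 704 / 19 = 37.05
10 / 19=0.53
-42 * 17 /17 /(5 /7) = -294 /5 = -58.80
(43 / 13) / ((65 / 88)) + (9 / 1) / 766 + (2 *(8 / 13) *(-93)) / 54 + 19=124490591 / 5825430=21.37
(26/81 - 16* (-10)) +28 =15254/81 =188.32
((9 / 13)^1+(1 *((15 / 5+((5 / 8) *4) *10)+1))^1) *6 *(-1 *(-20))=46320 / 13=3563.08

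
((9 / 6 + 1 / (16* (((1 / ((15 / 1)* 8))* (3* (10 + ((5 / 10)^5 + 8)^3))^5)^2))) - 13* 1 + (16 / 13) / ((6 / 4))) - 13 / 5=-27234932019791887681228290334846916702471874810390772488285401836636462556307977 / 2050902391913272098026459399613348843360890209046025638211317948760316841541570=-13.28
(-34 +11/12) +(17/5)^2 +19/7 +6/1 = -26899/2100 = -12.81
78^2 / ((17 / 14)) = 85176 / 17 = 5010.35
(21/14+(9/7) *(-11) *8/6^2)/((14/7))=-23/28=-0.82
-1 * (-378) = 378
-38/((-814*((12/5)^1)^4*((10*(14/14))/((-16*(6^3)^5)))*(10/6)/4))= -1033971609600/407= -2540470785.26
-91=-91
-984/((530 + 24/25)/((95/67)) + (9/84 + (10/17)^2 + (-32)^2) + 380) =-0.55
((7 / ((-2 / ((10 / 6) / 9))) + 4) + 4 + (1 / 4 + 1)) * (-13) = -12077 / 108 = -111.82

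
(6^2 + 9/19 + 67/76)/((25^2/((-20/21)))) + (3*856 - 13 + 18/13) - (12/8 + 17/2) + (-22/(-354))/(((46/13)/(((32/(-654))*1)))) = 732601845013102/287709274125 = 2546.33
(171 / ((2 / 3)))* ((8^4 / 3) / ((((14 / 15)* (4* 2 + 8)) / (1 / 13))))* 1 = 164160 / 91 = 1803.96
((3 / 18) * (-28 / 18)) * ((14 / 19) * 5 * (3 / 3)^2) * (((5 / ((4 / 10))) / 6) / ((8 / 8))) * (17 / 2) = -104125 / 6156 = -16.91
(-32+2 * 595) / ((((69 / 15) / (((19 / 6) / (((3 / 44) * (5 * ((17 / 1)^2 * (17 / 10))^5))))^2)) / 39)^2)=7965978459460736000000000000000000 / 8629730402501219619211083806985696947196445879629789432564968719479038108514147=0.00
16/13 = 1.23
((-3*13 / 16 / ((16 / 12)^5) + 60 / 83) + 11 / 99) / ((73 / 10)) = 15639565 / 446717952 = 0.04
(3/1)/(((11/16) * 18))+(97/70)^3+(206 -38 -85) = 972339209/11319000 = 85.90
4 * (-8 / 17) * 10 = -320 / 17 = -18.82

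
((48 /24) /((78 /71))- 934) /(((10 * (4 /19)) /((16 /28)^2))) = -144.58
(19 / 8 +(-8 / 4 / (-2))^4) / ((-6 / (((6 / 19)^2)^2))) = -729 / 130321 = -0.01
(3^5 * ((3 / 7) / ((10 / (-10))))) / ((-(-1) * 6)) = -243 / 14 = -17.36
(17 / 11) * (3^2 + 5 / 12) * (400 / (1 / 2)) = 384200 / 33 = 11642.42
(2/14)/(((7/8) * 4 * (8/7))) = 1/28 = 0.04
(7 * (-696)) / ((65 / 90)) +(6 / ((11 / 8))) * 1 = -964032 / 143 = -6741.48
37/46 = 0.80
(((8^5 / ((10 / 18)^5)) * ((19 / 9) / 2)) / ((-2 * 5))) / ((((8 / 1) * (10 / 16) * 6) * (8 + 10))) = -9455616 / 78125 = -121.03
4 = 4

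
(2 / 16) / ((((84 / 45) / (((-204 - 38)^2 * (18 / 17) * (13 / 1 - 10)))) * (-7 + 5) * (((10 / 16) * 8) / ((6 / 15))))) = -1185921 / 2380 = -498.29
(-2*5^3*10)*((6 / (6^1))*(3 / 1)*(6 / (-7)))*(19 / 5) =171000 / 7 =24428.57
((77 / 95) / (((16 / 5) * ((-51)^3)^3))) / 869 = -7 / 56057310796940271216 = -0.00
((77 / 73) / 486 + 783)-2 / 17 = 472178011 / 603126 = 782.88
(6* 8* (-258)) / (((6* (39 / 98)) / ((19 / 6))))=-640528 / 39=-16423.79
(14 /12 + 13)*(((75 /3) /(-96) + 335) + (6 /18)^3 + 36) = 27229835 /5184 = 5252.67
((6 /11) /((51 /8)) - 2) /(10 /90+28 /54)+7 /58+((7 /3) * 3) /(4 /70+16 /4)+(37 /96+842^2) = 445493934015101 /628373856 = 708963.19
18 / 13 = 1.38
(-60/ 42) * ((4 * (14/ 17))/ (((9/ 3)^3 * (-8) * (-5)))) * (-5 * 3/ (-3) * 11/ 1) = -110/ 459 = -0.24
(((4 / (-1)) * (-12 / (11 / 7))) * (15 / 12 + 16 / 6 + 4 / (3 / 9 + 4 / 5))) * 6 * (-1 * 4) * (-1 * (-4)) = -4083072 / 187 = -21834.61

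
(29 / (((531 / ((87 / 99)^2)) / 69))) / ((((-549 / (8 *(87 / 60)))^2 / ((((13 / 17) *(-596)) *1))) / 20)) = -58482700742336 / 4938155491005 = -11.84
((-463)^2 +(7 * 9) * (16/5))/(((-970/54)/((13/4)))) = -376571403/9700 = -38821.79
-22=-22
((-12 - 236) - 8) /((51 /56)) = -14336 /51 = -281.10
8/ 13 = 0.62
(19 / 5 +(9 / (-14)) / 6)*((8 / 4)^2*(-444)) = -229548 / 35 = -6558.51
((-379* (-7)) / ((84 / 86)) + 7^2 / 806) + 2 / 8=13136885 / 4836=2716.48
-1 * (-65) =65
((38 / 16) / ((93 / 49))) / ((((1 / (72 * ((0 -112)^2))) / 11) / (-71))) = -27362641152 / 31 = -882665843.61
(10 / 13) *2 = 20 / 13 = 1.54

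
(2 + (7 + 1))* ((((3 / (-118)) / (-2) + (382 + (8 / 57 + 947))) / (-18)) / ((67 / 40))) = -893988350 / 2027889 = -440.85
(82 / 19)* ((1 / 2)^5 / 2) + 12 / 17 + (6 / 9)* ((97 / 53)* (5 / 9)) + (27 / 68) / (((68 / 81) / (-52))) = -5819197321 / 251443872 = -23.14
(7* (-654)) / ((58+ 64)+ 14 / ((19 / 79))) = -43491 / 1712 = -25.40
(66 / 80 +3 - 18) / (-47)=567 / 1880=0.30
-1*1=-1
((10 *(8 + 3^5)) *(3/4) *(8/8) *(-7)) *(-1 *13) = 342615/2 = 171307.50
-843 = -843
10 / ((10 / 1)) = 1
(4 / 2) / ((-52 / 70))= -35 / 13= -2.69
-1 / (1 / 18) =-18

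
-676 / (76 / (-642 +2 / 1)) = 108160 / 19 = 5692.63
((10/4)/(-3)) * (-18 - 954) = 810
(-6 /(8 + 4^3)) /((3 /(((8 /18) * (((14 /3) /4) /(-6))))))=7 /2916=0.00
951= 951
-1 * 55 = -55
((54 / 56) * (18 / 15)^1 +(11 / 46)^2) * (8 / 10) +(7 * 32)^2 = 4645133133 / 92575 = 50176.97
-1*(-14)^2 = -196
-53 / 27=-1.96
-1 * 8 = -8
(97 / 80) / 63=97 / 5040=0.02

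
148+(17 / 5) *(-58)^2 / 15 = 68288 / 75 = 910.51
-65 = -65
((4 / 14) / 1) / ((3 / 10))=20 / 21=0.95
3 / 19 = 0.16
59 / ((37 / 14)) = 826 / 37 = 22.32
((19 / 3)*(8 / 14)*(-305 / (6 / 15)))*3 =-57950 / 7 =-8278.57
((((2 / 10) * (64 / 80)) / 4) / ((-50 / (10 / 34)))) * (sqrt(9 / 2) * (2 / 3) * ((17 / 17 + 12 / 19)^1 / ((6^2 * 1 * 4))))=-31 * sqrt(2) / 11628000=-0.00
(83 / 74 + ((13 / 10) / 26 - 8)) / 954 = -5053 / 705960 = -0.01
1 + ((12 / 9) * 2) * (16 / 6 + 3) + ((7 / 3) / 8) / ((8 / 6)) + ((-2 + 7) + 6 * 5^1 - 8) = 12479 / 288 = 43.33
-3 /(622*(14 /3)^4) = -243 /23894752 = -0.00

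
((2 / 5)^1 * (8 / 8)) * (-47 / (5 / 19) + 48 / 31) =-54886 / 775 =-70.82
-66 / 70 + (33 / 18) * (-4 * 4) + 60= 3121 / 105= 29.72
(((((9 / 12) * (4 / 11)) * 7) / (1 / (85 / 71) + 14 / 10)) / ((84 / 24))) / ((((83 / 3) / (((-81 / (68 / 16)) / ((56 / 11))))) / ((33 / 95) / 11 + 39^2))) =-52669521 / 1048705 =-50.22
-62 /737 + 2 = 1412 /737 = 1.92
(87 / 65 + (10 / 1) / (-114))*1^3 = 1.25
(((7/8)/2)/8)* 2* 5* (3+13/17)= 2.06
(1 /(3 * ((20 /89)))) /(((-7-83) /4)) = -89 /1350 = -0.07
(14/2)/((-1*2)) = -3.50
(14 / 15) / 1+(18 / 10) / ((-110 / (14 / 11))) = 8281 / 9075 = 0.91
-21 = -21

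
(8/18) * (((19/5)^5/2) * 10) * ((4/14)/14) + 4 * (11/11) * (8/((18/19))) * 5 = 18818132/91875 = 204.82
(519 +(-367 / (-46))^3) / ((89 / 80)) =999482470 / 1082863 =923.00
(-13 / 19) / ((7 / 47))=-611 / 133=-4.59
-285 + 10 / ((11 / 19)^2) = -30875 / 121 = -255.17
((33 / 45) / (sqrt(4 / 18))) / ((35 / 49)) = 77*sqrt(2) / 50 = 2.18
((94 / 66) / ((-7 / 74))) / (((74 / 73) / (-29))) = 99499 / 231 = 430.73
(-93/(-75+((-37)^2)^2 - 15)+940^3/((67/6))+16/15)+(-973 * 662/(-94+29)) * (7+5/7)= 1823062642920045823/24484737615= 74457103.51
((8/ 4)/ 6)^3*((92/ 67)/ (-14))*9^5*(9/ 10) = -452709/ 2345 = -193.05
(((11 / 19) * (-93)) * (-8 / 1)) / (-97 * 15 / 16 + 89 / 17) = -2226048 / 442909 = -5.03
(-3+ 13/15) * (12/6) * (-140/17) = 35.14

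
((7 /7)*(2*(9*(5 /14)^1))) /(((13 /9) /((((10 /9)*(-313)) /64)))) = -70425 /2912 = -24.18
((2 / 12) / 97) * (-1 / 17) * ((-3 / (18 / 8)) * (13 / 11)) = 0.00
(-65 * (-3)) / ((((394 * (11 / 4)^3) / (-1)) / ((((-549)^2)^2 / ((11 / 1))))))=-566857591878240 / 2884277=-196533686.56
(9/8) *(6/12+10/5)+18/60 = 249/80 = 3.11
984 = 984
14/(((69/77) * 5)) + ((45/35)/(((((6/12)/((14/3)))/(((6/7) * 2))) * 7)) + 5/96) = 3308239/540960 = 6.12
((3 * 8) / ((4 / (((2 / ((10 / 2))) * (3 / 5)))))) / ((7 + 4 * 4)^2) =36 / 13225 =0.00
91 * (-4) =-364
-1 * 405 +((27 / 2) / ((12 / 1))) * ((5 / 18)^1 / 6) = -38875 / 96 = -404.95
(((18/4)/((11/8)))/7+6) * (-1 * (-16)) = 7968/77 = 103.48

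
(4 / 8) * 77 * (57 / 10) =4389 / 20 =219.45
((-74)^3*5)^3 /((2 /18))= -74857962121964352000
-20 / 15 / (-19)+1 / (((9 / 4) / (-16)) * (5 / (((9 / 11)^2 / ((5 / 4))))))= -119228 / 172425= -0.69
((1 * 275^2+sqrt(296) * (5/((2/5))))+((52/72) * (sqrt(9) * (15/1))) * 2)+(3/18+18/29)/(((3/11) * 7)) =75905.47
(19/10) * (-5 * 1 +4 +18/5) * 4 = 494/25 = 19.76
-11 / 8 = -1.38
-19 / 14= -1.36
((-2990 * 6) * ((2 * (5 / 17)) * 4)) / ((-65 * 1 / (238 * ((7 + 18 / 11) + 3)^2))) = 20928190.41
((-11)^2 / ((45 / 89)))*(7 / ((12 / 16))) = 301532 / 135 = 2233.57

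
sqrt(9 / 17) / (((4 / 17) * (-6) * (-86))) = sqrt(17) / 688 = 0.01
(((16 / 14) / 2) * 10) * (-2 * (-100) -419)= -8760 / 7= -1251.43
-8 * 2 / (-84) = 4 / 21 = 0.19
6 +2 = 8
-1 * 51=-51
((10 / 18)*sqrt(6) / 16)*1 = 0.09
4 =4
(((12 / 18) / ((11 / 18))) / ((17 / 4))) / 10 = 0.03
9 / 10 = 0.90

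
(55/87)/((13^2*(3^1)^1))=55/44109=0.00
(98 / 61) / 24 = 49 / 732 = 0.07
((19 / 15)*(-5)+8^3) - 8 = 1493 / 3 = 497.67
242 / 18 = 13.44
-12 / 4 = -3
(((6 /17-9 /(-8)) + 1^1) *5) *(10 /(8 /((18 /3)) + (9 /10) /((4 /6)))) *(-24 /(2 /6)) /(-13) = 9099000 /35581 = 255.73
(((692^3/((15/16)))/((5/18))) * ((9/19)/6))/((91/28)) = 30910341.62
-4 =-4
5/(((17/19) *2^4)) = 95/272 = 0.35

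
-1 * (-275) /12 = 22.92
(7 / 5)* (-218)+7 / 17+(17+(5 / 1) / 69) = -1687453 / 5865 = -287.72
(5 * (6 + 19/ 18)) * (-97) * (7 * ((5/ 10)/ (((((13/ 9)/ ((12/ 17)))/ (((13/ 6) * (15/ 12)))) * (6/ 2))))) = -2155825/ 408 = -5283.88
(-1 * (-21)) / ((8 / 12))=63 / 2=31.50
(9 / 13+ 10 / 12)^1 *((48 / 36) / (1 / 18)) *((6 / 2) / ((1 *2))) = 714 / 13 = 54.92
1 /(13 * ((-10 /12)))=-6 /65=-0.09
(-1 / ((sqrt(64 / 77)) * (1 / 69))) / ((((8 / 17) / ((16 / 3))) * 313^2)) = -391 * sqrt(77) / 391876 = -0.01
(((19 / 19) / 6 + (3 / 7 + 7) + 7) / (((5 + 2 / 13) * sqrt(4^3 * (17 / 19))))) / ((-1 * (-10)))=7969 * sqrt(323) / 3827040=0.04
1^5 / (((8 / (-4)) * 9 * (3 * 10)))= -1 / 540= -0.00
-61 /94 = -0.65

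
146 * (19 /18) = 1387 /9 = 154.11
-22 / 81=-0.27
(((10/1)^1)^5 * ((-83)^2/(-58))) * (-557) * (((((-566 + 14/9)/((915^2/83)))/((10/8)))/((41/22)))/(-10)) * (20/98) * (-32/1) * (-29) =1822408894558208000/605514609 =3009686087.62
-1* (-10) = 10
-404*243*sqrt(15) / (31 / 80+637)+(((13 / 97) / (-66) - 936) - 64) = -6402013 / 6402 - 2617920*sqrt(15) / 16997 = -1596.53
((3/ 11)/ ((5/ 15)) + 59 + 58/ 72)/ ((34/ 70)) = 840245/ 6732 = 124.81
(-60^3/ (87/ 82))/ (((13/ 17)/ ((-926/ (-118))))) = -46470384000/ 22243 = -2089213.87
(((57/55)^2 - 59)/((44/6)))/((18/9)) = -262839/66550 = -3.95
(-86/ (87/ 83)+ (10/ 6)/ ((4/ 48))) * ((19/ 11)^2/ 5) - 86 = -123.02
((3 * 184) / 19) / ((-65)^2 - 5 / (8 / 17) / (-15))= 13248 / 1926923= 0.01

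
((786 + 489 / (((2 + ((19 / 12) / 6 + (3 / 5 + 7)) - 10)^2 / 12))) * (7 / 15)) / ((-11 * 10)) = -127063331 / 94325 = -1347.08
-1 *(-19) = 19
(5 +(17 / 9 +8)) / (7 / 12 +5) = 8 / 3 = 2.67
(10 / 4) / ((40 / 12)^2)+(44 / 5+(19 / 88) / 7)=6973 / 770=9.06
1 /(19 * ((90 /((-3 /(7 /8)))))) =-0.00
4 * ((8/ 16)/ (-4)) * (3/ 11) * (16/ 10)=-12/ 55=-0.22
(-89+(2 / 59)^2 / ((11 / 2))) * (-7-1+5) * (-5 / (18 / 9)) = -667.50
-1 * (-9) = 9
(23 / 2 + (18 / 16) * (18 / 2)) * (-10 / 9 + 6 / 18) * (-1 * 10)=168.19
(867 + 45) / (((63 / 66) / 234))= 1564992 / 7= 223570.29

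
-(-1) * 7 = 7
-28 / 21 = -4 / 3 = -1.33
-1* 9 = -9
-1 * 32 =-32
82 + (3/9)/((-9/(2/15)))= 33208/405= 82.00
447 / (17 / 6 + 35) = 2682 / 227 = 11.81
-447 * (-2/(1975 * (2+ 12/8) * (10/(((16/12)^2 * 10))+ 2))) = 28608/566825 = 0.05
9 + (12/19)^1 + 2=221/19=11.63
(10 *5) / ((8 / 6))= 37.50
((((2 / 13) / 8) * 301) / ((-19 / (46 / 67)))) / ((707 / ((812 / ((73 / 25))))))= -0.08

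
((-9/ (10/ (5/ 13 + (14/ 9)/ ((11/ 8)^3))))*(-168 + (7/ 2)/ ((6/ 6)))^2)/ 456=-16569424039/ 315606720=-52.50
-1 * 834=-834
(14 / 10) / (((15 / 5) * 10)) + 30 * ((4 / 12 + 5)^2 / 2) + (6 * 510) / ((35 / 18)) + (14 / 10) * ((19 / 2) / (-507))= 59161871 / 29575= 2000.40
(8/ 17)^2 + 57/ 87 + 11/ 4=121579/ 33524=3.63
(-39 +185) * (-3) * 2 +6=-870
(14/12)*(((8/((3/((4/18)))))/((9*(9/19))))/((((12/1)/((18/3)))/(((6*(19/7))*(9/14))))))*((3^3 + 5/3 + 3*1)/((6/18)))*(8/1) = 1097440/1701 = 645.17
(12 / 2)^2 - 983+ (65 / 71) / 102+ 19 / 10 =-945.09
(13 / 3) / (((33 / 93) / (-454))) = -182962 / 33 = -5544.30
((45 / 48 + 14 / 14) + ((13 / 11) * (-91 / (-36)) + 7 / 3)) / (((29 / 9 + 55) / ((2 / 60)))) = 11497 / 2766720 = 0.00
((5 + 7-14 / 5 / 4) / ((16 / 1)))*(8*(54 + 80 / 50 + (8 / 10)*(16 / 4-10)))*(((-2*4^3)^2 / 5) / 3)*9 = 352690176 / 125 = 2821521.41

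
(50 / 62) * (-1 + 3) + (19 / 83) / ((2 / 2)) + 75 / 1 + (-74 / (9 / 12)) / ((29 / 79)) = -42965914 / 223851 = -191.94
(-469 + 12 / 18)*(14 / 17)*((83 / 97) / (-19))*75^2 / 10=306114375 / 31331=9770.34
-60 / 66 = -10 / 11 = -0.91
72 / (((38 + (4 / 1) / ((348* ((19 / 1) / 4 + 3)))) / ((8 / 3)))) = 258912 / 51245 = 5.05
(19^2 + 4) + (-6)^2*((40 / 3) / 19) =7415 / 19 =390.26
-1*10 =-10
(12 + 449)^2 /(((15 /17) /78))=93934282 /5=18786856.40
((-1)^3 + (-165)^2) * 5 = 136120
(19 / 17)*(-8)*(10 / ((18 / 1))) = -760 / 153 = -4.97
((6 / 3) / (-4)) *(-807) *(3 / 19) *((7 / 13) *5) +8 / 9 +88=1157815 / 4446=260.42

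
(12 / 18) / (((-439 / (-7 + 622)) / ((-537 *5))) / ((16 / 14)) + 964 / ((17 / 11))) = 149715600 / 140081013041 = 0.00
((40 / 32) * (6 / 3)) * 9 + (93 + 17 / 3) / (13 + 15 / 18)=4919 / 166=29.63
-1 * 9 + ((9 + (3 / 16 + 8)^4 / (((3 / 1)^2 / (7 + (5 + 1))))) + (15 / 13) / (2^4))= 49771039609 / 7667712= 6490.99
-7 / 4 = -1.75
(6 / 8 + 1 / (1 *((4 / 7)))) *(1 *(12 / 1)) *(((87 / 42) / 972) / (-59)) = -145 / 133812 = -0.00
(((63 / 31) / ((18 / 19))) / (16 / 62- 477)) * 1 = -133 / 29558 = -0.00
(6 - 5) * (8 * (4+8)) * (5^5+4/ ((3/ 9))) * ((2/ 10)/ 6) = 50192/ 5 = 10038.40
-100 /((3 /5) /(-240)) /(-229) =-40000 /229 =-174.67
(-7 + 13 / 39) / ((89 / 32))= -640 / 267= -2.40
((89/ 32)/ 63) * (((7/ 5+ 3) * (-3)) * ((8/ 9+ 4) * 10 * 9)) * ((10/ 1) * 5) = -269225/ 21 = -12820.24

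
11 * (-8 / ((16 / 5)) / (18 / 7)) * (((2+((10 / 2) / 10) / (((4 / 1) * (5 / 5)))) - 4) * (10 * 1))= 9625 / 48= 200.52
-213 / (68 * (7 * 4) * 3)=-71 / 1904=-0.04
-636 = -636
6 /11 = 0.55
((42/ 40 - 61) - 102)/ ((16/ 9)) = -29151/ 320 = -91.10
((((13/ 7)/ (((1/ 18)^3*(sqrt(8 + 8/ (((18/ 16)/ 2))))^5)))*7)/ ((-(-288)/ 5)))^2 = 65474062641/ 204800000000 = 0.32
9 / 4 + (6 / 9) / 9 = 251 / 108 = 2.32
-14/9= -1.56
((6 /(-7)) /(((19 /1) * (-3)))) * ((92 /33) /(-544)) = -0.00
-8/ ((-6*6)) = 0.22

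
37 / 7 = 5.29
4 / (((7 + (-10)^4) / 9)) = 36 / 10007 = 0.00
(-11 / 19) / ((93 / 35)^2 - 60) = 13475 / 1232169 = 0.01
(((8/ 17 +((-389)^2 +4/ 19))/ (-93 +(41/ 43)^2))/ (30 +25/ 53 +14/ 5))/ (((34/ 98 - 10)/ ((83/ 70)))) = 21572619461799/ 3556134911384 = 6.07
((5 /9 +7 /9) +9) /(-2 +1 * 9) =31 /21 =1.48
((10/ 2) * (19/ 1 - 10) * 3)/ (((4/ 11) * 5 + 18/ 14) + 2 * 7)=3465/ 439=7.89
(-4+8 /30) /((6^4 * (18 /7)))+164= 7173311 /43740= 164.00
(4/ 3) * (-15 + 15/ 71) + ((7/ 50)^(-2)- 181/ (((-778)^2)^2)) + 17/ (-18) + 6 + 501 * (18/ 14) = 7806273835872904093/ 11471371012460016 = 680.50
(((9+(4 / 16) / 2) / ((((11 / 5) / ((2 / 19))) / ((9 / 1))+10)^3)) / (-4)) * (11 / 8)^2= -804907125 / 349168135424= -0.00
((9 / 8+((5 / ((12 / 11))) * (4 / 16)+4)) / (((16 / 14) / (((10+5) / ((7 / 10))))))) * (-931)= -7005775 / 64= -109465.23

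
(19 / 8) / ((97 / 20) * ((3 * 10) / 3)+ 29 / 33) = 627 / 13036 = 0.05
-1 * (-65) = 65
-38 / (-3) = 38 / 3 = 12.67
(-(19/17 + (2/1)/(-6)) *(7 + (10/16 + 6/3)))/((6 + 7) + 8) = -55/153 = -0.36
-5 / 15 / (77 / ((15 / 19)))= -5 / 1463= -0.00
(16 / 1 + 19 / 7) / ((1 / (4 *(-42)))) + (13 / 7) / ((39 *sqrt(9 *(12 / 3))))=-396143 / 126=-3143.99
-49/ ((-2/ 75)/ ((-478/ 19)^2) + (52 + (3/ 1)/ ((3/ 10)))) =-59977050/ 75889277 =-0.79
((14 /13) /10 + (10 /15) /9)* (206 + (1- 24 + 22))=13079 /351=37.26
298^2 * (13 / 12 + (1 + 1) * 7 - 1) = 3751969 / 3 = 1250656.33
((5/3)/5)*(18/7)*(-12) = -72/7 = -10.29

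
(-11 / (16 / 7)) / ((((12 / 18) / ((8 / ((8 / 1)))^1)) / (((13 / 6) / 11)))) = -91 / 64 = -1.42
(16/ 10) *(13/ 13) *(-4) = -32/ 5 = -6.40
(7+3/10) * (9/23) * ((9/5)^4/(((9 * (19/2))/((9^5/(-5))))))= -28281695697/6828125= -4141.94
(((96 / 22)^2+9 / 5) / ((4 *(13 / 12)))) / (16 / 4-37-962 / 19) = -0.06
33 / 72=0.46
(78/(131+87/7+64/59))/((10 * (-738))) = -5369/73411320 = -0.00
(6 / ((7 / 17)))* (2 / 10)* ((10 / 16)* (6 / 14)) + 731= 143429 / 196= 731.78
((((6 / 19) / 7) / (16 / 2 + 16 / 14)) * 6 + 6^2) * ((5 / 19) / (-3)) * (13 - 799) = 7174215 / 2888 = 2484.15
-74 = -74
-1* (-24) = 24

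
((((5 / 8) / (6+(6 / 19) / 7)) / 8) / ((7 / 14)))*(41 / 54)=27265 / 1389312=0.02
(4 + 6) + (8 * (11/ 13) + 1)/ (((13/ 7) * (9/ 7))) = 13.25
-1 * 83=-83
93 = 93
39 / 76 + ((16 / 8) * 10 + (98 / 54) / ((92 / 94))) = 1055653 / 47196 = 22.37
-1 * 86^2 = -7396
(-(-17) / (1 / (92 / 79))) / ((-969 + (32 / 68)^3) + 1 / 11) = -42261626 / 2068106319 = -0.02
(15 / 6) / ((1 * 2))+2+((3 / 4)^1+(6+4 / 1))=14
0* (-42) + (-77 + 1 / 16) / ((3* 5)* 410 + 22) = -1231 / 98752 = -0.01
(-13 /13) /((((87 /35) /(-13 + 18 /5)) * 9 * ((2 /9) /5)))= 1645 /174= 9.45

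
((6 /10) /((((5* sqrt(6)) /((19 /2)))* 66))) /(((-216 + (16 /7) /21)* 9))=-931* sqrt(6) /628372800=-0.00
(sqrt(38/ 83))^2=38/ 83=0.46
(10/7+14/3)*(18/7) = 768/49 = 15.67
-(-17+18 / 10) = 76 / 5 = 15.20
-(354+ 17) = -371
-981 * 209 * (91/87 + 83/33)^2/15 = -8017851648/46255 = -173340.22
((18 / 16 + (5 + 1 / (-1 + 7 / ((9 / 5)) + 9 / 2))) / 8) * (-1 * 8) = -6661 / 1064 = -6.26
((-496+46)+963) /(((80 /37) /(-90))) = -170829 /8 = -21353.62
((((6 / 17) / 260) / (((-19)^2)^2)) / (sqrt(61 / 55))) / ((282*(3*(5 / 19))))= sqrt(3355) / 1303773123900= 0.00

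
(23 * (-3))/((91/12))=-828/91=-9.10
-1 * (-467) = 467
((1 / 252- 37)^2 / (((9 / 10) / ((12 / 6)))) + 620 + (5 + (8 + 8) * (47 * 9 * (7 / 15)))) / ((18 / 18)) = 6824.97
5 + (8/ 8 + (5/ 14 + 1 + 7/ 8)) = 461/ 56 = 8.23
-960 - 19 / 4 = -3859 / 4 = -964.75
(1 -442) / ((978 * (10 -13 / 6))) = -441 / 7661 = -0.06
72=72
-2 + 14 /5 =4 /5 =0.80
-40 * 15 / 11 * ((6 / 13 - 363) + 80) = 2203800 / 143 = 15411.19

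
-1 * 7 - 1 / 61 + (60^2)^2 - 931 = 790502781 / 61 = 12959061.98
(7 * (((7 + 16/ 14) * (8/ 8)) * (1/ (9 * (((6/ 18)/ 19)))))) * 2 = 722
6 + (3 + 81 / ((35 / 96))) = 8091 / 35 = 231.17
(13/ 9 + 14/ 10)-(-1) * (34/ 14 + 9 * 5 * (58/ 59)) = 920149/ 18585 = 49.51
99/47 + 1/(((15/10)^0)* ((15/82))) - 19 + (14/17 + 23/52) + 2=-5086169/623220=-8.16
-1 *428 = -428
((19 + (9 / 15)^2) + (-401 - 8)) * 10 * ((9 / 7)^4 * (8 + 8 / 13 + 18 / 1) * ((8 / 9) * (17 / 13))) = -668307099168 / 2028845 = -329402.74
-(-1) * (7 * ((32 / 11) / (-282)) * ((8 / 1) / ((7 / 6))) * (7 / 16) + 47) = 24187 / 517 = 46.78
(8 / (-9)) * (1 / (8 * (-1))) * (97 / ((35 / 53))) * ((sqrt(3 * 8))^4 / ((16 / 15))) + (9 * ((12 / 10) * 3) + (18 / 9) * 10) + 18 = 310924 / 35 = 8883.54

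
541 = 541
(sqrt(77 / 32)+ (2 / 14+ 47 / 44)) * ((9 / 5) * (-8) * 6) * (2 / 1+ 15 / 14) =-1161 * sqrt(154) / 35 - 866106 / 2695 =-733.02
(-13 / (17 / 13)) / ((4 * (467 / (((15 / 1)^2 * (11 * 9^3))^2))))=-550163998580625 / 31756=-17324725991.33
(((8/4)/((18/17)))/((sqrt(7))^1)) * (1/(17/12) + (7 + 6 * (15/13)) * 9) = 9283 * sqrt(7)/273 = 89.97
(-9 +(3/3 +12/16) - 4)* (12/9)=-15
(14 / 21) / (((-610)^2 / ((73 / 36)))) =0.00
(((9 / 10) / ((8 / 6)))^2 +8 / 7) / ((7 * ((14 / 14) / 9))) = 2.06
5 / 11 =0.45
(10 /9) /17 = 0.07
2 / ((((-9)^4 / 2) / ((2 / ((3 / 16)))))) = 128 / 19683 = 0.01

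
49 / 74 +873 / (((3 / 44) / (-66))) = -62534687 / 74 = -845063.34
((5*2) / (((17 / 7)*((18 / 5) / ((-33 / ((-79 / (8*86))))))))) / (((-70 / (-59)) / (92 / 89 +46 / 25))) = 1427498864 / 1792905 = 796.19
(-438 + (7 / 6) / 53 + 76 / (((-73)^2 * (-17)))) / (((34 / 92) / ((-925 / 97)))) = 268438279001975 / 23752669263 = 11301.39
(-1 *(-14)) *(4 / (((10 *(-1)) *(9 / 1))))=-0.62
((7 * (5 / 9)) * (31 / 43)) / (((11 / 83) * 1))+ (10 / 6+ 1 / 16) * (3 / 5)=7557731 / 340560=22.19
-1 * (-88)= 88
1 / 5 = 0.20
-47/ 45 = -1.04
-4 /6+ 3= 7 /3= 2.33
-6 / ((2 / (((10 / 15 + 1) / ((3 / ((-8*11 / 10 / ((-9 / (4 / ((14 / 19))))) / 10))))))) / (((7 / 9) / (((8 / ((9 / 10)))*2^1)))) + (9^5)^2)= -418 / 242912657403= -0.00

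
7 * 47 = 329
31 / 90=0.34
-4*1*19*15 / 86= -570 / 43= -13.26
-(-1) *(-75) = -75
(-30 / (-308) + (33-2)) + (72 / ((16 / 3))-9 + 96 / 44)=2909 / 77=37.78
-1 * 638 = -638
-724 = -724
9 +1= 10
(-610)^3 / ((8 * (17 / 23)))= -652570375 / 17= -38386492.65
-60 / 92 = -15 / 23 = -0.65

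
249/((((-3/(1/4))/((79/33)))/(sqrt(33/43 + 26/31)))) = -6557 * sqrt(2853953)/175956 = -62.95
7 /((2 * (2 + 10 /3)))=21 /32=0.66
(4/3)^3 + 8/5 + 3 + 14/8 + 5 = 7409/540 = 13.72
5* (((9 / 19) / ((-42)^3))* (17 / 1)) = -85 / 156408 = -0.00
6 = 6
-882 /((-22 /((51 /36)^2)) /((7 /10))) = 56.32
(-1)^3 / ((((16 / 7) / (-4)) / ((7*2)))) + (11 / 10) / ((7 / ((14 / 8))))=991 / 40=24.78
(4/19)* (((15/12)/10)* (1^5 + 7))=4/19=0.21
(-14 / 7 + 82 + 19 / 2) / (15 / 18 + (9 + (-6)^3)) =-537 / 1237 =-0.43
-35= -35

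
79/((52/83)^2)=544231/2704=201.27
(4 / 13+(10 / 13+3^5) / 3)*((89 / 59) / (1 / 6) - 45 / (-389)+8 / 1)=1253279009 / 895089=1400.17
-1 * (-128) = 128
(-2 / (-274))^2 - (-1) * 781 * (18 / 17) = 263854619 / 319073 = 826.94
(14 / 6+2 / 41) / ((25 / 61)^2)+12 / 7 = 8554271 / 538125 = 15.90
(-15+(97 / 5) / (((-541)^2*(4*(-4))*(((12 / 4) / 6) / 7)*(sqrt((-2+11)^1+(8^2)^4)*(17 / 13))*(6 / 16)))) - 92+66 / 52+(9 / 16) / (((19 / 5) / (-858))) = -459889 / 1976 - 8827*sqrt(671089) / 250429124501475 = -232.74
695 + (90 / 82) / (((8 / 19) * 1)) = 228815 / 328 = 697.61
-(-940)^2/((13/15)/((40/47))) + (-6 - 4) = -11280130/13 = -867702.31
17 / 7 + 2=31 / 7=4.43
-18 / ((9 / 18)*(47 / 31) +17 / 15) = -16740 / 1759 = -9.52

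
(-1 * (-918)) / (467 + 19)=17 / 9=1.89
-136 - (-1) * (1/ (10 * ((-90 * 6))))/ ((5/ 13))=-3672013/ 27000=-136.00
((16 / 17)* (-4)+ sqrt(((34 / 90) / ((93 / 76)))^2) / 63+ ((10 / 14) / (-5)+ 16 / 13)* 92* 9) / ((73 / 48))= 836288096512 / 1417848705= 589.83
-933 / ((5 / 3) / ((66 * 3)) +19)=-554202 / 11291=-49.08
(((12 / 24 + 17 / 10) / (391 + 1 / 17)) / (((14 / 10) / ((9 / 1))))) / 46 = 561 / 713552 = 0.00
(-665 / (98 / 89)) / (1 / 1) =-8455 / 14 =-603.93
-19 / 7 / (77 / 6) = -114 / 539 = -0.21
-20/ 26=-10/ 13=-0.77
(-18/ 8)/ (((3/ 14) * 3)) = -7/ 2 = -3.50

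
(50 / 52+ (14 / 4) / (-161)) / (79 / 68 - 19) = -19108 / 362687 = -0.05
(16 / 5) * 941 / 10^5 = 941 / 31250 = 0.03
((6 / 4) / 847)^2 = 9 / 2869636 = 0.00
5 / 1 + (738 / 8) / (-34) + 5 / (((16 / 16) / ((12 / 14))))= 6257 / 952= 6.57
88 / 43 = 2.05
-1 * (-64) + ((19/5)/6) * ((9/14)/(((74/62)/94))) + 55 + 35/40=1574101/10360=151.94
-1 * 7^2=-49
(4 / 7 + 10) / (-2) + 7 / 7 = -30 / 7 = -4.29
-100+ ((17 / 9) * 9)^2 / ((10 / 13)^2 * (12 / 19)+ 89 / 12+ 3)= -30441752 / 415775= -73.22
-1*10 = -10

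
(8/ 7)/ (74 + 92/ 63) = 36/ 2377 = 0.02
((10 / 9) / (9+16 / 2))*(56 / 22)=280 / 1683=0.17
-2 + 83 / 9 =65 / 9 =7.22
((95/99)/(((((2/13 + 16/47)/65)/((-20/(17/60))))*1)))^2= 569398522225000000/7175953521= 79348134.09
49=49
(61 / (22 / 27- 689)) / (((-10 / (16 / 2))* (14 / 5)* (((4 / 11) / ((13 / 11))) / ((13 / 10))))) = 278343 / 2601340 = 0.11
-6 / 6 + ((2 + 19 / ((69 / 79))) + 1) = 1639 / 69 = 23.75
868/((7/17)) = 2108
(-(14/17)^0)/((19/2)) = -2/19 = -0.11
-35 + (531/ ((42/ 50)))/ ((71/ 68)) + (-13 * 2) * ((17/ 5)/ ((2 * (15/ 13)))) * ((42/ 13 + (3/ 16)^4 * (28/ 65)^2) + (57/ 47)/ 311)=446.51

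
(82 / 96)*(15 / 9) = 205 / 144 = 1.42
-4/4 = -1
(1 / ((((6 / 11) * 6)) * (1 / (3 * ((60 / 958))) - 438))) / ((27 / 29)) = -1595 / 2102814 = -0.00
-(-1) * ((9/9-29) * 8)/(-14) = 16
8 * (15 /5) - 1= 23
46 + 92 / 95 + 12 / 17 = 76994 / 1615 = 47.67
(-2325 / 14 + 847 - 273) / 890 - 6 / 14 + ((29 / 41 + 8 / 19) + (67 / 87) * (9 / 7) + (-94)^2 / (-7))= -354708345539 / 281483860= -1260.14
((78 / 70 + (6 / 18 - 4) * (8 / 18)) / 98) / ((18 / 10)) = -487 / 166698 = -0.00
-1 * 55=-55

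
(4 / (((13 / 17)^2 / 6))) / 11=3.73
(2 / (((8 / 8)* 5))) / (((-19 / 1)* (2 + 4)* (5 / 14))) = -14 / 1425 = -0.01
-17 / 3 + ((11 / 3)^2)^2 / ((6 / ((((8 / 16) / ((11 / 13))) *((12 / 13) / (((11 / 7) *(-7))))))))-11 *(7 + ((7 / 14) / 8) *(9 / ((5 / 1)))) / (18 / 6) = -215393 / 6480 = -33.24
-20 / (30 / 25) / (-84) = 25 / 126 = 0.20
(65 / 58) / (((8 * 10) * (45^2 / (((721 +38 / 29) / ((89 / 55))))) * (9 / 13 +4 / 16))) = 38940473 / 11883027240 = 0.00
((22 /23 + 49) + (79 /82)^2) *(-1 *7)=-55085933 /154652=-356.19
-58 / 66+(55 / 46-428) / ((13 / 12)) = -3896005 / 9867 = -394.85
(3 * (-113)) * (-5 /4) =1695 /4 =423.75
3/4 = 0.75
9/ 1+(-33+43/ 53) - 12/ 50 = -31043/ 1325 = -23.43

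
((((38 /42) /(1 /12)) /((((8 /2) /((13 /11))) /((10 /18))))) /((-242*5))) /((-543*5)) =247 /455321790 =0.00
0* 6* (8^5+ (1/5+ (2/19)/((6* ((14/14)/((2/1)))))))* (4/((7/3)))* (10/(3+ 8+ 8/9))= 0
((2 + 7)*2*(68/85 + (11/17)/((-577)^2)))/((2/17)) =203753043/1664645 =122.40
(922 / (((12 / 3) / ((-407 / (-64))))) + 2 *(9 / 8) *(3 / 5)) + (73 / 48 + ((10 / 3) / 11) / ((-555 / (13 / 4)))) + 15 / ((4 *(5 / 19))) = 3476521057 / 2344320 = 1482.95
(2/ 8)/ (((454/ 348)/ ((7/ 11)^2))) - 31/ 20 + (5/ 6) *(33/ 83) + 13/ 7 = 228545703/ 319166540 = 0.72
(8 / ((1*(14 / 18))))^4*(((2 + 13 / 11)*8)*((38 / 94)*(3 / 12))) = 5106032640 / 177331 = 28793.80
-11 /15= -0.73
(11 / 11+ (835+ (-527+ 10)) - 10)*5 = 1545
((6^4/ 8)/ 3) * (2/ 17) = 108/ 17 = 6.35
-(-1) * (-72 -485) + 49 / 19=-10534 / 19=-554.42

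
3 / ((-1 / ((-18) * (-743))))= -40122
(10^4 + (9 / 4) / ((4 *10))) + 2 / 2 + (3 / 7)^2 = 78409721 / 7840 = 10001.24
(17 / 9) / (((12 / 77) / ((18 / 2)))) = 1309 / 12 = 109.08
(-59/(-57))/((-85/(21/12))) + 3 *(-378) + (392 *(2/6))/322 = -1133.62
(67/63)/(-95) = -67/5985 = -0.01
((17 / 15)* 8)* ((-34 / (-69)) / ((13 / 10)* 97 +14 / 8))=18496 / 529299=0.03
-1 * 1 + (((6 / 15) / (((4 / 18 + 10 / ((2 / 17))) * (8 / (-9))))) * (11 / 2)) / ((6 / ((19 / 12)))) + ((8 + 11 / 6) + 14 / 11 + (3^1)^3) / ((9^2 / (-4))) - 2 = -3207774473 / 656061120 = -4.89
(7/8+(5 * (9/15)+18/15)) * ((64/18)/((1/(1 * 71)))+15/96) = 14768047/11520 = 1281.95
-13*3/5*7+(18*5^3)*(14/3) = 52227/5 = 10445.40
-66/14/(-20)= 0.24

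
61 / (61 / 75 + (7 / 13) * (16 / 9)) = 178425 / 5179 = 34.45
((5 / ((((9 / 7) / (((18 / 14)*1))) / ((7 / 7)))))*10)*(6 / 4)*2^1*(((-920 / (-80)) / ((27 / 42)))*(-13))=-104650 / 3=-34883.33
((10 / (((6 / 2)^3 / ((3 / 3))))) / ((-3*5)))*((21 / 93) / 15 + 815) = -757964 / 37665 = -20.12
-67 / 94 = -0.71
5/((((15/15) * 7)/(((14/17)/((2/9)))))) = 45/17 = 2.65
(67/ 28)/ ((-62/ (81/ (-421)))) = 5427/ 730856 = 0.01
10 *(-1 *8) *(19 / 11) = -1520 / 11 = -138.18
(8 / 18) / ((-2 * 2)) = -0.11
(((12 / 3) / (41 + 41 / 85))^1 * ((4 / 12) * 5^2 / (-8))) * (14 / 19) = -14875 / 200982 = -0.07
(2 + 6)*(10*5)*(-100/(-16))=2500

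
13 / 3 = 4.33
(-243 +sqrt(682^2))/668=439/668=0.66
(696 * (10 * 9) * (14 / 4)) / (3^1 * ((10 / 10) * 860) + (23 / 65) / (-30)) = 61074000 / 718711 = 84.98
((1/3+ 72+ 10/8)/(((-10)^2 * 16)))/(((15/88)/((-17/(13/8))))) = -165121/58500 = -2.82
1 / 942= 0.00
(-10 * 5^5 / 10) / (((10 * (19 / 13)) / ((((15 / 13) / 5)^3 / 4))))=-16875 / 25688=-0.66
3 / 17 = 0.18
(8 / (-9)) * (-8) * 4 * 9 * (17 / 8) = 544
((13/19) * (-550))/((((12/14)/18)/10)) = -1501500/19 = -79026.32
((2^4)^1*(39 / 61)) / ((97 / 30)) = 18720 / 5917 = 3.16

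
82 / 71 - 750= -53168 / 71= -748.85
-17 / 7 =-2.43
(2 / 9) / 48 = 1 / 216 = 0.00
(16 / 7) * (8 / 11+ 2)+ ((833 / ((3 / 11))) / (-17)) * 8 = -1431.10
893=893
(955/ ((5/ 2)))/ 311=382/ 311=1.23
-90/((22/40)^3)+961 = 559091/1331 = 420.05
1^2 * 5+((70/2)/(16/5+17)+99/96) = 25093/3232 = 7.76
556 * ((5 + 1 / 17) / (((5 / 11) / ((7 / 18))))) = 1840916 / 765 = 2406.43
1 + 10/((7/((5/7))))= 99/49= 2.02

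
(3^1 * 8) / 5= 24 / 5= 4.80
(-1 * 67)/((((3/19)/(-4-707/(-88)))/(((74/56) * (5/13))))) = -83604275/96096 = -870.01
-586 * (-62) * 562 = 20418584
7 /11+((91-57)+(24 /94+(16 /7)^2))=1016263 /25333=40.12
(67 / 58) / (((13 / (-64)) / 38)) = -81472 / 377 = -216.11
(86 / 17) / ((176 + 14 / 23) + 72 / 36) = 989 / 34918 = 0.03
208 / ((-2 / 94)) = -9776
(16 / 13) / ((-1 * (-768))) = 1 / 624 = 0.00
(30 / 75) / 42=1 / 105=0.01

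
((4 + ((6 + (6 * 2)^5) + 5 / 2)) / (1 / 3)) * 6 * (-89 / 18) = -44294321 / 2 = -22147160.50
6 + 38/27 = 200/27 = 7.41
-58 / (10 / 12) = -348 / 5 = -69.60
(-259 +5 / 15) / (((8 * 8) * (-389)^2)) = -97 / 3631704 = -0.00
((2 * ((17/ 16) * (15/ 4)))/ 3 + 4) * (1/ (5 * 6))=71/ 320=0.22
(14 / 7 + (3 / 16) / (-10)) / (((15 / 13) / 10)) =4121 / 240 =17.17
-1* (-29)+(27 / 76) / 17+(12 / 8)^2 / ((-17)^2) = 318793 / 10982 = 29.03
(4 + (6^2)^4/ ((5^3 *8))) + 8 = 211452/ 125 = 1691.62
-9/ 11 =-0.82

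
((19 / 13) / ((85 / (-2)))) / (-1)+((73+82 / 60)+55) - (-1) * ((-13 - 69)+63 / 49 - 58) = -432227 / 46410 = -9.31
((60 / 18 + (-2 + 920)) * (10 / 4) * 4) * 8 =221120 / 3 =73706.67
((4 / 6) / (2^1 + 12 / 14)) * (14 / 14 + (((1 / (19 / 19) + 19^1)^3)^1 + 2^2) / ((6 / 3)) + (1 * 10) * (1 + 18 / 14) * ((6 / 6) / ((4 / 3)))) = 28141 / 30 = 938.03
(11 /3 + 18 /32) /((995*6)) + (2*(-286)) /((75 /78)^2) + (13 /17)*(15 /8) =-375862532413 /608940000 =-617.24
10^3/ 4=250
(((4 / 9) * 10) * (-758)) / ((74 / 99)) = -166760 / 37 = -4507.03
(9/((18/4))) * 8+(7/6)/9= 871/54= 16.13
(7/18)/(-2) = -7/36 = -0.19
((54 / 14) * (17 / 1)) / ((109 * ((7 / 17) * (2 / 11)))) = 8.04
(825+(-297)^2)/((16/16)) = 89034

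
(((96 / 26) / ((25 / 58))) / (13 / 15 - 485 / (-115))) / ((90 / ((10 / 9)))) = 10672 / 513045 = 0.02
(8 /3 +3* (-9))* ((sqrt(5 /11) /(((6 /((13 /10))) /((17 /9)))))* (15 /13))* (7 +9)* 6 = -9928* sqrt(55) /99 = -743.72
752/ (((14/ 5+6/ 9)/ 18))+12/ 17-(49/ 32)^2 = 883259203/ 226304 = 3902.98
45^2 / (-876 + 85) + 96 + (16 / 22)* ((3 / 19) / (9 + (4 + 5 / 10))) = 139039247 / 1487871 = 93.45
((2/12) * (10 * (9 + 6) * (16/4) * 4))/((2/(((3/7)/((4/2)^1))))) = 42.86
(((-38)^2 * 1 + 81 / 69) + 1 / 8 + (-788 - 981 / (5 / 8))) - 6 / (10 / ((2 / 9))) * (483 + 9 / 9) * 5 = -3408511 / 2760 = -1234.97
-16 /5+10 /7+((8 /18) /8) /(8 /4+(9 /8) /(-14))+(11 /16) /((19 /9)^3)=-2481560533 /1486482480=-1.67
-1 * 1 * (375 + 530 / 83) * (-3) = 94965 / 83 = 1144.16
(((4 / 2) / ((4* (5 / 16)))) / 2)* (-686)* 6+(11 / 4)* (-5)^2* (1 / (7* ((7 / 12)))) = -3275.96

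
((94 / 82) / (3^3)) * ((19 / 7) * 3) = 893 / 2583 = 0.35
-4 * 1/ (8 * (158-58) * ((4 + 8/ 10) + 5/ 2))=-1/ 1460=-0.00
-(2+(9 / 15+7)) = -48 / 5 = -9.60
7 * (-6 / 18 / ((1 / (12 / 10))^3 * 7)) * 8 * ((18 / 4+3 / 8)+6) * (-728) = 4560192 / 125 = 36481.54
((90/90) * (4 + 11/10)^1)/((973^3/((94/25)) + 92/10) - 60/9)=7191/345437747447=0.00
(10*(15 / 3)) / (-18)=-25 / 9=-2.78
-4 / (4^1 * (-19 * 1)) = 1 / 19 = 0.05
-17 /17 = -1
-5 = -5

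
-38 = -38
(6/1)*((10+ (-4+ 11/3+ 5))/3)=88/3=29.33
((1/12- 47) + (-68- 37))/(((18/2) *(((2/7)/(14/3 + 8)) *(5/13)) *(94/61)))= -192269987/152280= -1262.61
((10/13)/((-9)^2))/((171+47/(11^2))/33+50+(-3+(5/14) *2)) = 46585/259534314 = 0.00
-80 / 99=-0.81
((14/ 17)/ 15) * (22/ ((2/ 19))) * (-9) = -8778/ 85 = -103.27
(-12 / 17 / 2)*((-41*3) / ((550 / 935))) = 73.80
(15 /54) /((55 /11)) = 1 /18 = 0.06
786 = 786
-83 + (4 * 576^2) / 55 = 1322539 / 55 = 24046.16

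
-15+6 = -9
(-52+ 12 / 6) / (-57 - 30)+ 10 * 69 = 60080 / 87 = 690.57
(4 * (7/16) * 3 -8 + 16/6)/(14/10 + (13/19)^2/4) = -1805/32859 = -0.05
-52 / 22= -2.36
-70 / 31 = -2.26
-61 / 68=-0.90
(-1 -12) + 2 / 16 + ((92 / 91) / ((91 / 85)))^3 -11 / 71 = -3931176050131441 / 322549735159288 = -12.19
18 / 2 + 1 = 10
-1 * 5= -5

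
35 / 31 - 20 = -585 / 31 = -18.87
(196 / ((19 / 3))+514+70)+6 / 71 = 829678 / 1349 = 615.03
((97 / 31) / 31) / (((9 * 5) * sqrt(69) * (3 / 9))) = 97 * sqrt(69) / 994635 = 0.00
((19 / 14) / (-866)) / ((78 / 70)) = -95 / 67548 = -0.00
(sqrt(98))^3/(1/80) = 54880 * sqrt(2) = 77612.04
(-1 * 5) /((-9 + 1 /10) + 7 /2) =25 /27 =0.93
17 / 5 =3.40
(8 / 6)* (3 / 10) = 2 / 5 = 0.40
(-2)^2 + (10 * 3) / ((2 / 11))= 169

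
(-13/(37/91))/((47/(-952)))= 1126216/1739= 647.62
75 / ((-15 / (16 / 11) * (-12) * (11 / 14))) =280 / 363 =0.77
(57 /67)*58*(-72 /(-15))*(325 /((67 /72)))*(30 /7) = 11139897600 /31423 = 354514.13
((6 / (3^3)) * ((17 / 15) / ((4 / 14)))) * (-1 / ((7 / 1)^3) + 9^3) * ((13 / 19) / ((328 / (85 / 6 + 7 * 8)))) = 11632264943 / 123674040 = 94.06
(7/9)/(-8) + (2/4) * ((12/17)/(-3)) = -263/1224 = -0.21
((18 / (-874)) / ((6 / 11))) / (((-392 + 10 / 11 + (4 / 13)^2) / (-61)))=-3742167 / 635277388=-0.01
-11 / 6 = -1.83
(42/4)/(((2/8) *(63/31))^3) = 80.06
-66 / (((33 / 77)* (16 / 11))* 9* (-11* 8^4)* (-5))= -77 / 1474560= -0.00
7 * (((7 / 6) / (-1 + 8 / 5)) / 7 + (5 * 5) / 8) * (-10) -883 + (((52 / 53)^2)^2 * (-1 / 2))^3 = -19830442099043425905642715 / 17685320553242141567076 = -1121.29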